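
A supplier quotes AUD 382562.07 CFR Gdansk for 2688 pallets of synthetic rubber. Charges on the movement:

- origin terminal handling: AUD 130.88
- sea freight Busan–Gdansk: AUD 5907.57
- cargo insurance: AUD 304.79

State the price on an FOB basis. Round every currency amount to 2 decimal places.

Not relevant to the conversion: origin terminal — on the seller under both CFR and FOB; already in the CFR price and stays in the FOB price. insurance — on the buyer under both terms; not part of either seller's price.
From CFR to FOB, the seller no longer bears: freight.
FOB price = 382562.07 − 5907.57 = 376654.50

FOB price: AUD 376654.50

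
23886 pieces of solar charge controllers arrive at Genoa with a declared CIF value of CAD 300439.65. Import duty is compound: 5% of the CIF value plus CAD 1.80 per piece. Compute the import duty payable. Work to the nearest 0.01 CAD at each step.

Ad valorem component: 300439.65 × 5% = 15021.98
Specific component: 23886 × 1.80 = 42994.80
Import duty = 15021.98 + 42994.80 = 58016.78

Import duty: CAD 58016.78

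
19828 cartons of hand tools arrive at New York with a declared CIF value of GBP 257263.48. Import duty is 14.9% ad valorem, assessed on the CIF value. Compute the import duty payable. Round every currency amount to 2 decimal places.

Import duty = 257263.48 × 14.9% = 38332.26

Import duty: GBP 38332.26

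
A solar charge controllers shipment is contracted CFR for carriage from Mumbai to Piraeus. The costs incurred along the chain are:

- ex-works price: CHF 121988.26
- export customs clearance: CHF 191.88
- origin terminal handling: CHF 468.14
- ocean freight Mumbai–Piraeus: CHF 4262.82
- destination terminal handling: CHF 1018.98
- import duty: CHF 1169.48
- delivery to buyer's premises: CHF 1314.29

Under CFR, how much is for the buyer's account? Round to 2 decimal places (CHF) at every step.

Buyer's account: CHF 3502.75

CFR: the seller pays costs through ocean freight to the destination port, but not insurance.
Seller's account: goods 121988.26 + export clearance 191.88 + origin terminal 468.14 + freight 4262.82 = 126911.10
Buyer's account: destination terminal 1018.98 + duty 1169.48 + delivery 1314.29 = 3502.75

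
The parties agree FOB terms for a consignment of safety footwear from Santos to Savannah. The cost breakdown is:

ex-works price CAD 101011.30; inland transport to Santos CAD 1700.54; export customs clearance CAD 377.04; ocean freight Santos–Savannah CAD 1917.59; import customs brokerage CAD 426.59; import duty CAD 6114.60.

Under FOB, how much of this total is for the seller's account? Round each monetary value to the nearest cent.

Seller's account: CAD 103088.88

FOB: the seller bears costs until goods are on board at the origin port; the buyer bears freight, insurance and all costs thereafter.
Seller's account: goods 101011.30 + inland to port 1700.54 + export clearance 377.04 = 103088.88
Buyer's account: freight 1917.59 + brokerage 426.59 + duty 6114.60 = 8458.78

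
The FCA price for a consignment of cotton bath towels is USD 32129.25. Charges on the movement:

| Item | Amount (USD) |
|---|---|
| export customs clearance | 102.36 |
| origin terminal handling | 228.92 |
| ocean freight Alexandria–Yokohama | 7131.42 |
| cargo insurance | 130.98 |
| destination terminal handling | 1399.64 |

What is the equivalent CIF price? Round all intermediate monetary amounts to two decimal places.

Not relevant to the conversion: export clearance — on the seller under both FCA and CIF; already in the FCA price and stays in the CIF price. destination terminal — on the buyer under both terms; not part of either seller's price.
From FCA to CIF, the seller additionally bears: origin terminal, freight, insurance.
CIF price = 32129.25 + 228.92 + 7131.42 + 130.98 = 39620.57

CIF price: USD 39620.57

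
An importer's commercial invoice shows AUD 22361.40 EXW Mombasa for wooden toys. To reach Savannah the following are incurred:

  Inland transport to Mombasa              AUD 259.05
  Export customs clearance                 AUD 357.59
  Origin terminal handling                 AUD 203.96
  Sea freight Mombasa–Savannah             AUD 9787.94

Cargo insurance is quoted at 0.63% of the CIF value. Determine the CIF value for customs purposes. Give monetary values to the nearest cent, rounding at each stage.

Let C be the CIF value. C = EXW price + pre-shipment costs + freight + 0.63% × C
C − 0.63% × C = 22361.40 + 259.05 + 357.59 + 203.96 + 9787.94
0.9937 × C = 32969.94
C = 32969.94 / 0.9937 = 33178.97
Insurance premium = 0.63% × 33178.97 = 209.03

CIF value: AUD 33178.97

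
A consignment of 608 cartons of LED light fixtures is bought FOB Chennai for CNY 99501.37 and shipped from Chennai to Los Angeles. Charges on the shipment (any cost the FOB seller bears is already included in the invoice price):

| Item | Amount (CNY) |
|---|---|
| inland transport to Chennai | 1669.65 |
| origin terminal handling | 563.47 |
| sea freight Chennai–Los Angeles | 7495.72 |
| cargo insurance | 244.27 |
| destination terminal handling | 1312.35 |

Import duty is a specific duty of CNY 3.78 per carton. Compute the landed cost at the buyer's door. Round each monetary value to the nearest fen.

FOB: the seller bears costs until goods are on board at the origin port; the buyer bears freight, insurance and all costs thereafter.
Already in the invoice (seller's account under FOB): inland to port, origin terminal — exclude.
CIF value = FOB price + freight + insurance = 99501.37 + 7495.72 + 244.27 = 107241.36
Import duty = 608 × 3.78 = 2298.24
Buyer bears: freight 7495.72 + insurance 244.27 + destination terminal 1312.35 + duty 2298.24 = 11350.58
Landed cost = invoice 99501.37 + 11350.58 = 110851.95

Total landed cost: CNY 110851.95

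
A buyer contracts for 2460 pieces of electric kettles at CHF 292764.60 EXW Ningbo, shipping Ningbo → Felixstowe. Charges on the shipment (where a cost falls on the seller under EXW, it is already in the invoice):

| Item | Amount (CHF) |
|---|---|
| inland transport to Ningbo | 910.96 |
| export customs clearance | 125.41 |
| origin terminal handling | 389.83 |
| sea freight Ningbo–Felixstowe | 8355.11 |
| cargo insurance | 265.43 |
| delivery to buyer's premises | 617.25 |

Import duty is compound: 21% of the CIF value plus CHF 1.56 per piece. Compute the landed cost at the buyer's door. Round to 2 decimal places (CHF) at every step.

Total landed cost: CHF 370856.57

EXW: the seller makes goods available at their premises; the buyer bears all onward costs.
CIF value = EXW price + inland to port + export clearance + origin terminal + freight + insurance = 292764.60 + 910.96 + 125.41 + 389.83 + 8355.11 + 265.43 = 302811.34
Ad valorem component: 302811.34 × 21% = 63590.38
Specific component: 2460 × 1.56 = 3837.60
Import duty = 63590.38 + 3837.60 = 67427.98
Buyer bears: inland to port 910.96 + export clearance 125.41 + origin terminal 389.83 + freight 8355.11 + insurance 265.43 + delivery 617.25 + duty 67427.98 = 78091.97
Landed cost = invoice 292764.60 + 78091.97 = 370856.57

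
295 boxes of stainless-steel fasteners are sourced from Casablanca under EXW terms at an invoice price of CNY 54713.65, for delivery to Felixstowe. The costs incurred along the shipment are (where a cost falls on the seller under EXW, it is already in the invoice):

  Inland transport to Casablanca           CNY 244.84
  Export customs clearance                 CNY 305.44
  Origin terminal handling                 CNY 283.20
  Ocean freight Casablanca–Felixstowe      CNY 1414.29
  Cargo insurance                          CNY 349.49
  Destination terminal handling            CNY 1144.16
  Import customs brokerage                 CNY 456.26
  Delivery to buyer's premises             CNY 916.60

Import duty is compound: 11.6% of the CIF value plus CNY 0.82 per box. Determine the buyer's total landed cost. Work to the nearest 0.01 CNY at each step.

EXW: the seller makes goods available at their premises; the buyer bears all onward costs.
CIF value = EXW price + inland to port + export clearance + origin terminal + freight + insurance = 54713.65 + 244.84 + 305.44 + 283.20 + 1414.29 + 349.49 = 57310.91
Ad valorem component: 57310.91 × 11.6% = 6648.07
Specific component: 295 × 0.82 = 241.90
Import duty = 6648.07 + 241.90 = 6889.97
Buyer bears: inland to port 244.84 + export clearance 305.44 + origin terminal 283.20 + freight 1414.29 + insurance 349.49 + destination terminal 1144.16 + brokerage 456.26 + delivery 916.60 + duty 6889.97 = 12004.25
Landed cost = invoice 54713.65 + 12004.25 = 66717.90

Total landed cost: CNY 66717.90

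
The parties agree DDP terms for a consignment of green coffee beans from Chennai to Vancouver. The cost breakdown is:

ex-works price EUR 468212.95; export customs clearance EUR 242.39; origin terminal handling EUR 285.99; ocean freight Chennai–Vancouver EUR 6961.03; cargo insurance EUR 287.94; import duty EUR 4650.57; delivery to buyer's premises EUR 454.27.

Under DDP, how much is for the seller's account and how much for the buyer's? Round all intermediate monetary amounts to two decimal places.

DDP: the seller bears all costs including import duty.
Seller's account: goods 468212.95 + export clearance 242.39 + origin terminal 285.99 + freight 6961.03 + insurance 287.94 + duty 4650.57 + delivery 454.27 = 481095.14
Buyer's account: 0.00

Seller: EUR 481095.14; buyer: EUR 0.00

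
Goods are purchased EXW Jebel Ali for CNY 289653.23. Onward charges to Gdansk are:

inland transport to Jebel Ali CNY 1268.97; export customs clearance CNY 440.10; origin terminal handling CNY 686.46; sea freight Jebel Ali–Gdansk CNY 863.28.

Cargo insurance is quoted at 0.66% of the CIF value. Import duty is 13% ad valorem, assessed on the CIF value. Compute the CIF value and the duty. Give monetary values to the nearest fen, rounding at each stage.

Let C be the CIF value. C = EXW price + pre-shipment costs + freight + 0.66% × C
C − 0.66% × C = 289653.23 + 1268.97 + 440.10 + 686.46 + 863.28
0.9934 × C = 292912.04
C = 292912.04 / 0.9934 = 294858.10
Insurance premium = 0.66% × 294858.10 = 1946.06
Import duty = 294858.10 × 13% = 38331.55

CIF value: CNY 294858.10; import duty: CNY 38331.55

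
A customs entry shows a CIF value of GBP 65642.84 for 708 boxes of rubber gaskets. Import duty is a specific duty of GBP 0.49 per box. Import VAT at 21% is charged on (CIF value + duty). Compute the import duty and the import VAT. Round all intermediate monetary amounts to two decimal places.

Import duty: GBP 346.92; import VAT: GBP 13857.85

Import duty = 708 × 0.49 = 346.92
VAT base = CIF + duty = 65642.84 + 346.92 = 65989.76
Import VAT = 65989.76 × 21% = 13857.85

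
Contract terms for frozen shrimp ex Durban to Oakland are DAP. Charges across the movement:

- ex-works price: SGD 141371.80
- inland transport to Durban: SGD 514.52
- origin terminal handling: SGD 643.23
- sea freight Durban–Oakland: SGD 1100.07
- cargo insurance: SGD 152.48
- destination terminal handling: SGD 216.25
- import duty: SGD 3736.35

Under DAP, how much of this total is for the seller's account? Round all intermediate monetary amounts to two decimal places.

Seller's account: SGD 143998.35

DAP: the seller bears all costs to the named destination except import duty and clearance.
Seller's account: goods 141371.80 + inland to port 514.52 + origin terminal 643.23 + freight 1100.07 + insurance 152.48 + destination terminal 216.25 = 143998.35
Buyer's account: duty 3736.35 = 3736.35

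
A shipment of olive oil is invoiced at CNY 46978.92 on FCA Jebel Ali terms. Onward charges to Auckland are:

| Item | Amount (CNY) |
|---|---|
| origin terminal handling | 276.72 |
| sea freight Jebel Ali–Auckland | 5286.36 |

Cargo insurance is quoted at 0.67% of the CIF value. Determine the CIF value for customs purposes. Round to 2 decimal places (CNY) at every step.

Let C be the CIF value. C = FCA price + pre-shipment costs + freight + 0.67% × C
C − 0.67% × C = 46978.92 + 276.72 + 5286.36
0.9933 × C = 52542.00
C = 52542.00 / 0.9933 = 52896.41
Insurance premium = 0.67% × 52896.41 = 354.41

CIF value: CNY 52896.41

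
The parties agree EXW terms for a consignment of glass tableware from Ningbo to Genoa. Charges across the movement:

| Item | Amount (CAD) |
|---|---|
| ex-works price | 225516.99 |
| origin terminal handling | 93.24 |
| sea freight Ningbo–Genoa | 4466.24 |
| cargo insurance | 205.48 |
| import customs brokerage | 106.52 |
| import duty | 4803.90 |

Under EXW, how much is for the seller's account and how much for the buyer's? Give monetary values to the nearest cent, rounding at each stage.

Seller: CAD 225516.99; buyer: CAD 9675.38

EXW: the seller makes goods available at their premises; the buyer bears all onward costs.
Seller's account: goods 225516.99 = 225516.99
Buyer's account: origin terminal 93.24 + freight 4466.24 + insurance 205.48 + brokerage 106.52 + duty 4803.90 = 9675.38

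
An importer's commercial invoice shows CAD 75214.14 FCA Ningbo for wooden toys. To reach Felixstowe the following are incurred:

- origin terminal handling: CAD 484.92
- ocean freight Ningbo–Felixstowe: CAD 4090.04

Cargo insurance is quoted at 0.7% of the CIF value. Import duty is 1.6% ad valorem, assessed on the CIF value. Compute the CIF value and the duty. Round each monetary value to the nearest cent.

CIF value: CAD 80351.56; import duty: CAD 1285.62

Let C be the CIF value. C = FCA price + pre-shipment costs + freight + 0.7% × C
C − 0.7% × C = 75214.14 + 484.92 + 4090.04
0.993 × C = 79789.10
C = 79789.10 / 0.993 = 80351.56
Insurance premium = 0.7% × 80351.56 = 562.46
Import duty = 80351.56 × 1.6% = 1285.62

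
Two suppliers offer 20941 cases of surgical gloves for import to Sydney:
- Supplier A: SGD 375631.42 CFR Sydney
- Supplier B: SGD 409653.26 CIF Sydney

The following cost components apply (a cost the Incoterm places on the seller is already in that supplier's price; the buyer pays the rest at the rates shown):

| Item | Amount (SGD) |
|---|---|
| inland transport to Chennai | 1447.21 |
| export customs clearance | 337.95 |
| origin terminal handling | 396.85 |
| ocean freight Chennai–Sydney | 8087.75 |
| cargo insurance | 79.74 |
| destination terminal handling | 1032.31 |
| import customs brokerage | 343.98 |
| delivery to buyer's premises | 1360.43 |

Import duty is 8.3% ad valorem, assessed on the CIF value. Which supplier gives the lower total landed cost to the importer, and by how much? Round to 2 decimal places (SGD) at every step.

Supplier A (CFR):
CIF value = CFR price + insurance = 375631.42 + 79.74 = 375711.16
Import duty = 375711.16 × 8.3% = 31184.03
Buyer bears (A): 79.74 + 1032.31 + 343.98 + 1360.43 = 2816.46
Landed cost (A) = invoice 375631.42 + 2816.46 + duty 31184.03 = 409631.91
Supplier B (CIF):
The CIF price already equals the CIF value: 409653.26
Import duty = 409653.26 × 8.3% = 34001.22
Buyer bears (B): 1032.31 + 343.98 + 1360.43 = 2736.72
Landed cost (B) = invoice 409653.26 + 2736.72 + duty 34001.22 = 446391.20
Difference = |409631.91 − 446391.20| = 36759.29

Supplier A is cheaper by SGD 36759.29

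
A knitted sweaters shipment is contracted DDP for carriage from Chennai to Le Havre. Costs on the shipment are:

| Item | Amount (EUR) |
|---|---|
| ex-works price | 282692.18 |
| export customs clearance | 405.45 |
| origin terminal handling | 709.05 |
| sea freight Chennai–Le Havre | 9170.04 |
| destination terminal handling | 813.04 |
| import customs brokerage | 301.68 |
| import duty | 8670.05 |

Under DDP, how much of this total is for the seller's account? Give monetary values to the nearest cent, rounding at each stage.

Seller's account: EUR 302761.49

DDP: the seller bears all costs including import duty.
Seller's account: goods 282692.18 + export clearance 405.45 + origin terminal 709.05 + freight 9170.04 + destination terminal 813.04 + brokerage 301.68 + duty 8670.05 = 302761.49
Buyer's account: 0.00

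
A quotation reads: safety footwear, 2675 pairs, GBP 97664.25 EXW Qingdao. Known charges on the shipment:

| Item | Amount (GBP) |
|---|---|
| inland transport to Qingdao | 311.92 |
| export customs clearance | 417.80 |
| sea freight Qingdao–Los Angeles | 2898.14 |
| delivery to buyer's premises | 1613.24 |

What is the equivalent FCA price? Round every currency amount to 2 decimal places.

FCA price: GBP 98393.97

Not relevant to the conversion: freight, delivery — on the buyer under both terms; not part of either seller's price.
From EXW to FCA, the seller additionally bears: inland to port, export clearance.
FCA price = 97664.25 + 311.92 + 417.80 = 98393.97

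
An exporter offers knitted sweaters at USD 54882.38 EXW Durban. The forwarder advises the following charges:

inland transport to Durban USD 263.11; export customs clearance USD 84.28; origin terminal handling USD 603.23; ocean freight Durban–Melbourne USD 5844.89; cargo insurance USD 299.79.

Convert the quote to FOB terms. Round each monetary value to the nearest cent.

Not relevant to the conversion: freight, insurance — on the buyer under both terms; not part of either seller's price.
From EXW to FOB, the seller additionally bears: inland to port, export clearance, origin terminal.
FOB price = 54882.38 + 263.11 + 84.28 + 603.23 = 55833.00

FOB price: USD 55833.00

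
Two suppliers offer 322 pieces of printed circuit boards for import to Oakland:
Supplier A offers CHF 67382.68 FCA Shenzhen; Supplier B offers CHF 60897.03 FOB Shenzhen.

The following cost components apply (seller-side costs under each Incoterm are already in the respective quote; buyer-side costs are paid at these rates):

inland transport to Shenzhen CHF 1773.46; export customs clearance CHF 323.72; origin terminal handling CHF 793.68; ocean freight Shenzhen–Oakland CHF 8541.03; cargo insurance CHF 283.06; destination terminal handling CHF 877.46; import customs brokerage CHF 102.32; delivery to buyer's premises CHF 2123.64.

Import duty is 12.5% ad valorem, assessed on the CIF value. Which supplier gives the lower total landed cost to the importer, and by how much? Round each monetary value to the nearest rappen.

Supplier A (FCA):
CIF value = FCA price + origin terminal + freight + insurance = 67382.68 + 793.68 + 8541.03 + 283.06 = 77000.45
Import duty = 77000.45 × 12.5% = 9625.06
Buyer bears (A): 793.68 + 8541.03 + 283.06 + 877.46 + 102.32 + 2123.64 = 12721.19
Landed cost (A) = invoice 67382.68 + 12721.19 + duty 9625.06 = 89728.93
Supplier B (FOB):
CIF value = FOB price + freight + insurance = 60897.03 + 8541.03 + 283.06 = 69721.12
Import duty = 69721.12 × 12.5% = 8715.14
Buyer bears (B): 8541.03 + 283.06 + 877.46 + 102.32 + 2123.64 = 11927.51
Landed cost (B) = invoice 60897.03 + 11927.51 + duty 8715.14 = 81539.68
Difference = |89728.93 − 81539.68| = 8189.25

Supplier B is cheaper by CHF 8189.25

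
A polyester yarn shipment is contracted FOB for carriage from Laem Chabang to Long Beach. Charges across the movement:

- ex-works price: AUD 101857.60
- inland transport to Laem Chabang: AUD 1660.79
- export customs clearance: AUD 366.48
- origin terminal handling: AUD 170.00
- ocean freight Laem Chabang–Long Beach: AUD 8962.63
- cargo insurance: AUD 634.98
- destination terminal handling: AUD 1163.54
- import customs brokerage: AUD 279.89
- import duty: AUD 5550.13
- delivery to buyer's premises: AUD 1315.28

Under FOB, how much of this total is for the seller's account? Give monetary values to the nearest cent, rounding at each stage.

FOB: the seller bears costs until goods are on board at the origin port; the buyer bears freight, insurance and all costs thereafter.
Seller's account: goods 101857.60 + inland to port 1660.79 + export clearance 366.48 + origin terminal 170.00 = 104054.87
Buyer's account: freight 8962.63 + insurance 634.98 + destination terminal 1163.54 + brokerage 279.89 + duty 5550.13 + delivery 1315.28 = 17906.45

Seller's account: AUD 104054.87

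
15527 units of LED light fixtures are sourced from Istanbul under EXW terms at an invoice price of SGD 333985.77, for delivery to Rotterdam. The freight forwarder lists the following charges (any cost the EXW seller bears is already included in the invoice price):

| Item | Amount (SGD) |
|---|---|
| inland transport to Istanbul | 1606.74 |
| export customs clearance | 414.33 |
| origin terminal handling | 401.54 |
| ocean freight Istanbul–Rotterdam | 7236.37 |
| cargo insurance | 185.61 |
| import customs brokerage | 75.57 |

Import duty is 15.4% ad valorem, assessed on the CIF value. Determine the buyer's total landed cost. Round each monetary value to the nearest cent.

Total landed cost: SGD 396855.81

EXW: the seller makes goods available at their premises; the buyer bears all onward costs.
CIF value = EXW price + inland to port + export clearance + origin terminal + freight + insurance = 333985.77 + 1606.74 + 414.33 + 401.54 + 7236.37 + 185.61 = 343830.36
Import duty = 343830.36 × 15.4% = 52949.88
Buyer bears: inland to port 1606.74 + export clearance 414.33 + origin terminal 401.54 + freight 7236.37 + insurance 185.61 + brokerage 75.57 + duty 52949.88 = 62870.04
Landed cost = invoice 333985.77 + 62870.04 = 396855.81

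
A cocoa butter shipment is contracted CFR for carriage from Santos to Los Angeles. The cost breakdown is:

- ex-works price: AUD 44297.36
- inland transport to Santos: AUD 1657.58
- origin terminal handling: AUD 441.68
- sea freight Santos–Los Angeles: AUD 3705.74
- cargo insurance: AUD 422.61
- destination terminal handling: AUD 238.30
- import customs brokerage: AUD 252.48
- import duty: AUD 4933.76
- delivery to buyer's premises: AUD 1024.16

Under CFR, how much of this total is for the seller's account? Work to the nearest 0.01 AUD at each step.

CFR: the seller pays costs through ocean freight to the destination port, but not insurance.
Seller's account: goods 44297.36 + inland to port 1657.58 + origin terminal 441.68 + freight 3705.74 = 50102.36
Buyer's account: insurance 422.61 + destination terminal 238.30 + brokerage 252.48 + duty 4933.76 + delivery 1024.16 = 6871.31

Seller's account: AUD 50102.36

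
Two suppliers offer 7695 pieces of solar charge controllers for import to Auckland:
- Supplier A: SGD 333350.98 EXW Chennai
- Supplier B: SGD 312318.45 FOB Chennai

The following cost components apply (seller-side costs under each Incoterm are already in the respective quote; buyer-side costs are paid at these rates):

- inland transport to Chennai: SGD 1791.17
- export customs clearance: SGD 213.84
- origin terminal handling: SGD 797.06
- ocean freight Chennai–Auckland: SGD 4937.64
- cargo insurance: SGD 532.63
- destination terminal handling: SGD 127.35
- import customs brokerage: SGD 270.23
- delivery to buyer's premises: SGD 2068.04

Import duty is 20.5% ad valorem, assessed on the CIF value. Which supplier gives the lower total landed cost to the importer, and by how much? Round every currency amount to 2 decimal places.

Supplier B is cheaper by SGD 28720.69

Supplier A (EXW):
CIF value = EXW price + inland to port + export clearance + origin terminal + freight + insurance = 333350.98 + 1791.17 + 213.84 + 797.06 + 4937.64 + 532.63 = 341623.32
Import duty = 341623.32 × 20.5% = 70032.78
Buyer bears (A): 1791.17 + 213.84 + 797.06 + 4937.64 + 532.63 + 127.35 + 270.23 + 2068.04 = 10737.96
Landed cost (A) = invoice 333350.98 + 10737.96 + duty 70032.78 = 414121.72
Supplier B (FOB):
CIF value = FOB price + freight + insurance = 312318.45 + 4937.64 + 532.63 = 317788.72
Import duty = 317788.72 × 20.5% = 65146.69
Buyer bears (B): 4937.64 + 532.63 + 127.35 + 270.23 + 2068.04 = 7935.89
Landed cost (B) = invoice 312318.45 + 7935.89 + duty 65146.69 = 385401.03
Difference = |414121.72 − 385401.03| = 28720.69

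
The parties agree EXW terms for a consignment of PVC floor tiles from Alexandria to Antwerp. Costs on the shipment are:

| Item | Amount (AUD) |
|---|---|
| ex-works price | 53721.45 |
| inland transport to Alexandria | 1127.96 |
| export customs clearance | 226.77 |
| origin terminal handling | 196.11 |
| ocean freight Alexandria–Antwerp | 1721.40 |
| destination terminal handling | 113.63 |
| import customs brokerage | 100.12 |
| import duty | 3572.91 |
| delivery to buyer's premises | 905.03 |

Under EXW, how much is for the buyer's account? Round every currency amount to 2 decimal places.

Buyer's account: AUD 7963.93

EXW: the seller makes goods available at their premises; the buyer bears all onward costs.
Seller's account: goods 53721.45 = 53721.45
Buyer's account: inland to port 1127.96 + export clearance 226.77 + origin terminal 196.11 + freight 1721.40 + destination terminal 113.63 + brokerage 100.12 + duty 3572.91 + delivery 905.03 = 7963.93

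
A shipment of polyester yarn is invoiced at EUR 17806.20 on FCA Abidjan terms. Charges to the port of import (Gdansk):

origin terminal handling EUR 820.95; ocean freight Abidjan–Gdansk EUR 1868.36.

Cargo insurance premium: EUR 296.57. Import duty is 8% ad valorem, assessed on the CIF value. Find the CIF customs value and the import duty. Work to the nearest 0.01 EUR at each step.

CIF = FCA price + pre-shipment costs + freight + insurance
CIF = 17806.20 + 820.95 + 1868.36 + 296.57 = 20792.08
Import duty = 20792.08 × 8% = 1663.37

CIF value: EUR 20792.08; import duty: EUR 1663.37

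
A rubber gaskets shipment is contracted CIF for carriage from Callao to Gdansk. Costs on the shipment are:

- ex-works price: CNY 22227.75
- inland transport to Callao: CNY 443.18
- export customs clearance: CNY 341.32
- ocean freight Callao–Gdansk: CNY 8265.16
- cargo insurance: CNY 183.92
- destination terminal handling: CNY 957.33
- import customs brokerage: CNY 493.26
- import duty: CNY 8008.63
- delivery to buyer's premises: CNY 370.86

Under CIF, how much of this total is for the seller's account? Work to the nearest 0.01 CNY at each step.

CIF: the seller pays costs through ocean freight and marine insurance to the destination port.
Seller's account: goods 22227.75 + inland to port 443.18 + export clearance 341.32 + freight 8265.16 + insurance 183.92 = 31461.33
Buyer's account: destination terminal 957.33 + brokerage 493.26 + duty 8008.63 + delivery 370.86 = 9830.08

Seller's account: CNY 31461.33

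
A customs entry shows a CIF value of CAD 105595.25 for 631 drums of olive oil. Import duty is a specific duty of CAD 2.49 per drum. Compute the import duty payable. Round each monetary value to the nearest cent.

Import duty: CAD 1571.19

Import duty = 631 × 2.49 = 1571.19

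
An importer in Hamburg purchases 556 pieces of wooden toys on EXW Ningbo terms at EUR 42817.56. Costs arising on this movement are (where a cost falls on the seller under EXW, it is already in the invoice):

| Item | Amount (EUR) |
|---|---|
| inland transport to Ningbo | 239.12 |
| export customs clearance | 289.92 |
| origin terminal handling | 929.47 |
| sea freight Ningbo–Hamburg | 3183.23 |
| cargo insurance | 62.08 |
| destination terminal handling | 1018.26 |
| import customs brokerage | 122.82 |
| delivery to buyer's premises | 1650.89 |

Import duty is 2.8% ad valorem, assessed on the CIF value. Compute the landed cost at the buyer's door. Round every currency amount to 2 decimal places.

Total landed cost: EUR 51643.95

EXW: the seller makes goods available at their premises; the buyer bears all onward costs.
CIF value = EXW price + inland to port + export clearance + origin terminal + freight + insurance = 42817.56 + 239.12 + 289.92 + 929.47 + 3183.23 + 62.08 = 47521.38
Import duty = 47521.38 × 2.8% = 1330.60
Buyer bears: inland to port 239.12 + export clearance 289.92 + origin terminal 929.47 + freight 3183.23 + insurance 62.08 + destination terminal 1018.26 + brokerage 122.82 + delivery 1650.89 + duty 1330.60 = 8826.39
Landed cost = invoice 42817.56 + 8826.39 = 51643.95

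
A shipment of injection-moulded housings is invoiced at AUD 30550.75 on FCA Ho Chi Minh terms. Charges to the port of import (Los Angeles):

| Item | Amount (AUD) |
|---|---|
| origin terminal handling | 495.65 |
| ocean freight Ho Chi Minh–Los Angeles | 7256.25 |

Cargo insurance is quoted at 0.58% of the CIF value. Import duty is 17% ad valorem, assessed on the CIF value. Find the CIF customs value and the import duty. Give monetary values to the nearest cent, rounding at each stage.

CIF value: AUD 38526.10; import duty: AUD 6549.44

Let C be the CIF value. C = FCA price + pre-shipment costs + freight + 0.58% × C
C − 0.58% × C = 30550.75 + 495.65 + 7256.25
0.9942 × C = 38302.65
C = 38302.65 / 0.9942 = 38526.10
Insurance premium = 0.58% × 38526.10 = 223.45
Import duty = 38526.10 × 17% = 6549.44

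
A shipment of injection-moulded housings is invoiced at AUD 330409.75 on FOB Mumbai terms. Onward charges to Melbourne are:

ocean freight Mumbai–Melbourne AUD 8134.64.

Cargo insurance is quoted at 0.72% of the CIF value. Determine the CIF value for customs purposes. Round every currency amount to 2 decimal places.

Let C be the CIF value. C = FOB price + freight + 0.72% × C
C − 0.72% × C = 330409.75 + 8134.64
0.9928 × C = 338544.39
C = 338544.39 / 0.9928 = 340999.59
Insurance premium = 0.72% × 340999.59 = 2455.20

CIF value: AUD 340999.59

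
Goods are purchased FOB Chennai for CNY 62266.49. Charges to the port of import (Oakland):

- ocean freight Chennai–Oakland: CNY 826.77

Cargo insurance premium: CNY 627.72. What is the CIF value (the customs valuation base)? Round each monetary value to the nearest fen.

CIF = FOB price + freight + insurance
CIF = 62266.49 + 826.77 + 627.72 = 63720.98

CIF value: CNY 63720.98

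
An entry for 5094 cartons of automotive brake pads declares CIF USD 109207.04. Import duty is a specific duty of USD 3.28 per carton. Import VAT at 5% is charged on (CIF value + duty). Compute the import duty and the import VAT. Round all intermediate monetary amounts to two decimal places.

Import duty: USD 16708.32; import VAT: USD 6295.77

Import duty = 5094 × 3.28 = 16708.32
VAT base = CIF + duty = 109207.04 + 16708.32 = 125915.36
Import VAT = 125915.36 × 5% = 6295.77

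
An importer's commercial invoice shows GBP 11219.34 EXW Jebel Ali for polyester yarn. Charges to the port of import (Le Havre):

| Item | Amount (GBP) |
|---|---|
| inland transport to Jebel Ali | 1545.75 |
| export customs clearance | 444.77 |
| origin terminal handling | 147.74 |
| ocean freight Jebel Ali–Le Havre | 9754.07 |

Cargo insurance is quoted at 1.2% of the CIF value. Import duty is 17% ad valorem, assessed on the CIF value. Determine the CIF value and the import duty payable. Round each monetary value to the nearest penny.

CIF value: GBP 23392.38; import duty: GBP 3976.70

Let C be the CIF value. C = EXW price + pre-shipment costs + freight + 1.2% × C
C − 1.2% × C = 11219.34 + 1545.75 + 444.77 + 147.74 + 9754.07
0.988 × C = 23111.67
C = 23111.67 / 0.988 = 23392.38
Insurance premium = 1.2% × 23392.38 = 280.71
Import duty = 23392.38 × 17% = 3976.70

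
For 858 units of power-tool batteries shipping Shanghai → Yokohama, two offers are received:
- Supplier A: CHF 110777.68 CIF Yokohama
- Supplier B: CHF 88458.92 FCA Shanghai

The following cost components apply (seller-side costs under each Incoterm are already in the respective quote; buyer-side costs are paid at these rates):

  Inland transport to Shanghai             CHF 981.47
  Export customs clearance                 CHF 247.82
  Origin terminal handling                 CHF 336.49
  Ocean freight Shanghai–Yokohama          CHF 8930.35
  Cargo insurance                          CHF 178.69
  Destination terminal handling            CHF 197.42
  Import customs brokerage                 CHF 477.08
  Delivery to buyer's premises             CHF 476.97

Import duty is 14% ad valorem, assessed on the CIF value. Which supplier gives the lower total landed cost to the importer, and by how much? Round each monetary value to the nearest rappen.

Supplier A (CIF):
The CIF price already equals the CIF value: 110777.68
Import duty = 110777.68 × 14% = 15508.88
Buyer bears (A): 197.42 + 477.08 + 476.97 = 1151.47
Landed cost (A) = invoice 110777.68 + 1151.47 + duty 15508.88 = 127438.03
Supplier B (FCA):
CIF value = FCA price + origin terminal + freight + insurance = 88458.92 + 336.49 + 8930.35 + 178.69 = 97904.45
Import duty = 97904.45 × 14% = 13706.62
Buyer bears (B): 336.49 + 8930.35 + 178.69 + 197.42 + 477.08 + 476.97 = 10597.00
Landed cost (B) = invoice 88458.92 + 10597.00 + duty 13706.62 = 112762.54
Difference = |127438.03 − 112762.54| = 14675.49

Supplier B is cheaper by CHF 14675.49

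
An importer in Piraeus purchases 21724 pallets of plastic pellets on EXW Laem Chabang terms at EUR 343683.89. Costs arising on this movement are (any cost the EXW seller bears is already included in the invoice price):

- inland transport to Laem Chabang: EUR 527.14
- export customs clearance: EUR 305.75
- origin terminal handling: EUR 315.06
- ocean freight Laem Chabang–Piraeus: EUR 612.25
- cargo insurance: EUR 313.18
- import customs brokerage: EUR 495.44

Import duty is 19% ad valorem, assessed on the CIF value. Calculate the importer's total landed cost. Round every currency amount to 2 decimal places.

EXW: the seller makes goods available at their premises; the buyer bears all onward costs.
CIF value = EXW price + inland to port + export clearance + origin terminal + freight + insurance = 343683.89 + 527.14 + 305.75 + 315.06 + 612.25 + 313.18 = 345757.27
Import duty = 345757.27 × 19% = 65693.88
Buyer bears: inland to port 527.14 + export clearance 305.75 + origin terminal 315.06 + freight 612.25 + insurance 313.18 + brokerage 495.44 + duty 65693.88 = 68262.70
Landed cost = invoice 343683.89 + 68262.70 = 411946.59

Total landed cost: EUR 411946.59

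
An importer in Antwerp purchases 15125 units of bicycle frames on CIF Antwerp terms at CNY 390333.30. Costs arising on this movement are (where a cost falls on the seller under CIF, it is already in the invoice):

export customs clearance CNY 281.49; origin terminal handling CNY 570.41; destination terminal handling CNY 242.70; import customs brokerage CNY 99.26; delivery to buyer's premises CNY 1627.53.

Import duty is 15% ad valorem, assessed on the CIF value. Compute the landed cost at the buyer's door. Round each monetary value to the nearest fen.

CIF: the seller pays costs through ocean freight and marine insurance to the destination port.
Already in the invoice (seller's account under CIF): export clearance, origin terminal — exclude.
The CIF price already equals the CIF value: 390333.30
Import duty = 390333.30 × 15% = 58550.00
Buyer bears: destination terminal 242.70 + brokerage 99.26 + delivery 1627.53 + duty 58550.00 = 60519.49
Landed cost = invoice 390333.30 + 60519.49 = 450852.79

Total landed cost: CNY 450852.79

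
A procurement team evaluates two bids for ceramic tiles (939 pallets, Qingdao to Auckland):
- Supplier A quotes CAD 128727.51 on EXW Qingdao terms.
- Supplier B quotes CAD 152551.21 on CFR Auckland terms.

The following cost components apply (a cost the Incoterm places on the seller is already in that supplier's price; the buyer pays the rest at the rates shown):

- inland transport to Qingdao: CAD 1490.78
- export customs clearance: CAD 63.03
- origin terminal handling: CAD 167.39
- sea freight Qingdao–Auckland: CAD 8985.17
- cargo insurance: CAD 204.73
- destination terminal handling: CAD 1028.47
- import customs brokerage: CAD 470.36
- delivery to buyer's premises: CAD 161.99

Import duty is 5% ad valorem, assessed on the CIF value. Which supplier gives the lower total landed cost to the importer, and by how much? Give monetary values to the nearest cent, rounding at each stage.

Supplier A is cheaper by CAD 13773.20

Supplier A (EXW):
CIF value = EXW price + inland to port + export clearance + origin terminal + freight + insurance = 128727.51 + 1490.78 + 63.03 + 167.39 + 8985.17 + 204.73 = 139638.61
Import duty = 139638.61 × 5% = 6981.93
Buyer bears (A): 1490.78 + 63.03 + 167.39 + 8985.17 + 204.73 + 1028.47 + 470.36 + 161.99 = 12571.92
Landed cost (A) = invoice 128727.51 + 12571.92 + duty 6981.93 = 148281.36
Supplier B (CFR):
CIF value = CFR price + insurance = 152551.21 + 204.73 = 152755.94
Import duty = 152755.94 × 5% = 7637.80
Buyer bears (B): 204.73 + 1028.47 + 470.36 + 161.99 = 1865.55
Landed cost (B) = invoice 152551.21 + 1865.55 + duty 7637.80 = 162054.56
Difference = |148281.36 − 162054.56| = 13773.20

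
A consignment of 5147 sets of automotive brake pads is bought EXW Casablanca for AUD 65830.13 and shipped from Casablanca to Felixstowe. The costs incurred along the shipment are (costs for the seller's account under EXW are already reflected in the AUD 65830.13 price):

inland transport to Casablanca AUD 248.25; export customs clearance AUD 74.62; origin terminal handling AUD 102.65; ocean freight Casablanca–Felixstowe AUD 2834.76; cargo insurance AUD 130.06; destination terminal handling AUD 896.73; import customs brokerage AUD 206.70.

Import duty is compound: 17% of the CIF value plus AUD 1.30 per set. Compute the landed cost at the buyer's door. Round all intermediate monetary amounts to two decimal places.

Total landed cost: AUD 88782.48

EXW: the seller makes goods available at their premises; the buyer bears all onward costs.
CIF value = EXW price + inland to port + export clearance + origin terminal + freight + insurance = 65830.13 + 248.25 + 74.62 + 102.65 + 2834.76 + 130.06 = 69220.47
Ad valorem component: 69220.47 × 17% = 11767.48
Specific component: 5147 × 1.30 = 6691.10
Import duty = 11767.48 + 6691.10 = 18458.58
Buyer bears: inland to port 248.25 + export clearance 74.62 + origin terminal 102.65 + freight 2834.76 + insurance 130.06 + destination terminal 896.73 + brokerage 206.70 + duty 18458.58 = 22952.35
Landed cost = invoice 65830.13 + 22952.35 = 88782.48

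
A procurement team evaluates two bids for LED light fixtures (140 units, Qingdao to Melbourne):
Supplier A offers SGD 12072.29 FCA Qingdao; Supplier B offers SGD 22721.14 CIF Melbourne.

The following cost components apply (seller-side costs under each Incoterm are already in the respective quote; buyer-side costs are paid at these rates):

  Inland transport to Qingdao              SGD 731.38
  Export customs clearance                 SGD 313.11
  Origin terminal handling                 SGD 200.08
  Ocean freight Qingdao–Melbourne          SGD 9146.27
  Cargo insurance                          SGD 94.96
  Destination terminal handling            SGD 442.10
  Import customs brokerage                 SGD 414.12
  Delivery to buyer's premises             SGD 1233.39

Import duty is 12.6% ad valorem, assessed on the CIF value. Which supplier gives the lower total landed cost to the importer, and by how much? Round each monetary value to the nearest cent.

Supplier A is cheaper by SGD 1359.69

Supplier A (FCA):
CIF value = FCA price + origin terminal + freight + insurance = 12072.29 + 200.08 + 9146.27 + 94.96 = 21513.60
Import duty = 21513.60 × 12.6% = 2710.71
Buyer bears (A): 200.08 + 9146.27 + 94.96 + 442.10 + 414.12 + 1233.39 = 11530.92
Landed cost (A) = invoice 12072.29 + 11530.92 + duty 2710.71 = 26313.92
Supplier B (CIF):
The CIF price already equals the CIF value: 22721.14
Import duty = 22721.14 × 12.6% = 2862.86
Buyer bears (B): 442.10 + 414.12 + 1233.39 = 2089.61
Landed cost (B) = invoice 22721.14 + 2089.61 + duty 2862.86 = 27673.61
Difference = |26313.92 − 27673.61| = 1359.69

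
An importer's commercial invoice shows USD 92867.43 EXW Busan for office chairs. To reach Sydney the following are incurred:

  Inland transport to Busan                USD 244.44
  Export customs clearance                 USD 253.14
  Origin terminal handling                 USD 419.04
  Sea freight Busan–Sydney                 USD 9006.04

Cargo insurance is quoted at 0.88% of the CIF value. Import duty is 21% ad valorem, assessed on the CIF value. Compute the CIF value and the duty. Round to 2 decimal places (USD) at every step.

Let C be the CIF value. C = EXW price + pre-shipment costs + freight + 0.88% × C
C − 0.88% × C = 92867.43 + 244.44 + 253.14 + 419.04 + 9006.04
0.9912 × C = 102790.09
C = 102790.09 / 0.9912 = 103702.67
Insurance premium = 0.88% × 103702.67 = 912.58
Import duty = 103702.67 × 21% = 21777.56

CIF value: USD 103702.67; import duty: USD 21777.56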